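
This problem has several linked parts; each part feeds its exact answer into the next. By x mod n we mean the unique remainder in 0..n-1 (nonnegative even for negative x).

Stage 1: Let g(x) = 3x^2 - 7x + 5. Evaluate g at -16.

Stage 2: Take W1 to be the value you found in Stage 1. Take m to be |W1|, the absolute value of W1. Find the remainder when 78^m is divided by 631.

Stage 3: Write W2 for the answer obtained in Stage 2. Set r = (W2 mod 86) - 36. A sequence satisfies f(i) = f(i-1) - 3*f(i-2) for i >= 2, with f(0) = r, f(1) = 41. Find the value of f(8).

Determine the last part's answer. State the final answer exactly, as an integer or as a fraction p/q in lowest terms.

Stage 1: 3*(-16)^2 - 7*(-16)^1 + 5 = (768) + (112) + (5) = 885; answer 885
Stage 2: W1 = 885; m = 885; squarings mod 631: 78^1=78, 78^2=405, 78^4=596, 78^8=594, 78^16=107, 78^32=91, 78^64=78, 78^128=405, 78^256=596, 78^512=594; 78^885 = 78^1 * 78^4 * 78^16 * 78^32 * 78^64 * 78^256 * 78^512 = 40 (mod 631); answer 40
Stage 3: W2 = 40; r = 4; f(2) = 1*(41) - 3*(4) = 29; iterating: f(2)=29, f(3)=-94, f(4)=-181, f(5)=101, f(6)=644, f(7)=341, f(8)=-1591; answer -1591

-1591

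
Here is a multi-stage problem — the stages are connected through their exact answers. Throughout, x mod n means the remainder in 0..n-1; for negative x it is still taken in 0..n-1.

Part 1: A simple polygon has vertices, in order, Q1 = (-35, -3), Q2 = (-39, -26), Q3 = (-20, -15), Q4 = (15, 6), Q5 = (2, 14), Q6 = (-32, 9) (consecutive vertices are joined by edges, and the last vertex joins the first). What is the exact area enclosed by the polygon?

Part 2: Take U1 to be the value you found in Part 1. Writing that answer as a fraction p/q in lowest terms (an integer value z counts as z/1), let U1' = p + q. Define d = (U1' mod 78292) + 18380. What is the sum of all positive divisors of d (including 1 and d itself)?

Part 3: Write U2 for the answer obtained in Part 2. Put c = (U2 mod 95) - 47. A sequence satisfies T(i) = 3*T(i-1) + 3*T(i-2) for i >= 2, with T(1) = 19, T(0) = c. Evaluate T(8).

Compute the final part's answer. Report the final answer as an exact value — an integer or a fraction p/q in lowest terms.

Part 1: cross terms: (-35*-26 - -39*-3)=793, (-39*-15 - -20*-26)=65, (-20*6 - 15*-15)=105, (15*14 - 2*6)=198, (2*9 - -32*14)=466, (-32*-3 - -35*9)=411; twice the area = |2038| = 2038; area = 1019; answer 1019
Part 2: U1 = 1019; threaded value p + q = 1020; d = 19400; 19400 = 2^3 * 5^2 * 97; sigma = (1 + 2 + 4 + 8) * (1 + 5 + 25) * (1 + 97) = 15 * 31 * 98 = 45570; answer 45570
Part 3: U2 = 45570; c = 18; T(2) = 3*(19) + 3*(18) = 111; iterating: T(2)=111, T(3)=390, T(4)=1503, T(5)=5679, T(6)=21546, T(7)=81675, T(8)=309663; answer 309663

309663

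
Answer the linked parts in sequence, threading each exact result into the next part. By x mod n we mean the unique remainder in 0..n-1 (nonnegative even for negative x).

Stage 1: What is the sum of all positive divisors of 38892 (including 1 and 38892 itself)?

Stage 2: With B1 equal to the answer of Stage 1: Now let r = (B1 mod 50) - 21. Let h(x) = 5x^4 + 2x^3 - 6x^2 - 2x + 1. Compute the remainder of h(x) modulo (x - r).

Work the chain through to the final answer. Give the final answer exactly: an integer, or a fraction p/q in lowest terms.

258496

Stage 1: 38892 = 2^2 * 3 * 7 * 463; sigma = (1 + 2 + 4) * (1 + 3) * (1 + 7) * (1 + 463) = 7 * 4 * 8 * 464 = 103936; answer 103936
Stage 2: B1 = 103936; r = 15; remainder = value at the root: 5*(15)^4 + 2*(15)^3 - 6*(15)^2 - 2*(15)^1 + 1 = (253125) + (6750) + (-1350) + (-30) + (1) = 258496; answer 258496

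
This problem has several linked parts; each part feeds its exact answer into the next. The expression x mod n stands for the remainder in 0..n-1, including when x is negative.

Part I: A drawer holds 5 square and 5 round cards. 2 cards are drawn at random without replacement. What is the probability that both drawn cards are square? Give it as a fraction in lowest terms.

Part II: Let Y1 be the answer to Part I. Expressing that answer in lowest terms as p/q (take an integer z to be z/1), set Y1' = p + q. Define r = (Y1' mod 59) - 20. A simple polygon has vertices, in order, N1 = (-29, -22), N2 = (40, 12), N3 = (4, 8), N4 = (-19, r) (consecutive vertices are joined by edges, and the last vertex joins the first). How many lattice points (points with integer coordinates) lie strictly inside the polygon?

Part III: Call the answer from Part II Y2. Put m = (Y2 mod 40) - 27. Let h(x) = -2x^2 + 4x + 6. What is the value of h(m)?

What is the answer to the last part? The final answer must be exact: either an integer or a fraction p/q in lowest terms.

Part I: total draws C(10,2) = 45; favorable C(5,2) = 10; P = 2/9; answer 2/9
Part II: Y1 = 2/9; threaded value p + q = 11; r = -9; cross terms: (-29*12 - 40*-22)=532, (40*8 - 4*12)=272, (4*-9 - -19*8)=116, (-19*-22 - -29*-9)=157; twice the area = |1077| = 1077; area = 1077/2; boundary points = 1 + 4 + 1 + 1 = 7; strictly interior points = area - boundary/2 + 1 = 536; answer 536
Part III: Y2 = 536; m = -11; -2*(-11)^2 + 4*(-11)^1 + 6 = (-242) + (-44) + (6) = -280; answer -280

-280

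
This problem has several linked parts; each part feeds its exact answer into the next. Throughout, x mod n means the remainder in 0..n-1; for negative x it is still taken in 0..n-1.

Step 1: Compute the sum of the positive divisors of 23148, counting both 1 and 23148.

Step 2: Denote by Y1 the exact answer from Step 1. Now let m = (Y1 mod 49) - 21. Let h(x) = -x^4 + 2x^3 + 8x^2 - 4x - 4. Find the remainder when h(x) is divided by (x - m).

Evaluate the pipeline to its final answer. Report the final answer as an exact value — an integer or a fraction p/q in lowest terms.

-209395

Step 1: 23148 = 2^2 * 3^2 * 643; sigma = (1 + 2 + 4) * (1 + 3 + 9) * (1 + 643) = 7 * 13 * 644 = 58604; answer 58604
Step 2: Y1 = 58604; m = -21; remainder = value at the root: -1*(-21)^4 + 2*(-21)^3 + 8*(-21)^2 - 4*(-21)^1 - 4 = (-194481) + (-18522) + (3528) + (84) + (-4) = -209395; answer -209395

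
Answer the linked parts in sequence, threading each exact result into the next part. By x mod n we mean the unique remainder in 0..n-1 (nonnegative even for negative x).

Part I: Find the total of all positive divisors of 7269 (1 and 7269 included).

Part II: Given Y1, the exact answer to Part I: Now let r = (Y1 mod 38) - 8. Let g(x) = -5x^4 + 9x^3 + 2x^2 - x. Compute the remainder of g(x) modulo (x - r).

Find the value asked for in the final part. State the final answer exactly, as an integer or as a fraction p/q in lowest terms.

Part I: 7269 = 3 * 2423; sigma = (1 + 3) * (1 + 2423) = 4 * 2424 = 9696; answer 9696
Part II: Y1 = 9696; r = -2; remainder = value at the root: -5*(-2)^4 + 9*(-2)^3 + 2*(-2)^2 - 1*(-2)^1 = (-80) + (-72) + (8) + (2) = -142; answer -142

-142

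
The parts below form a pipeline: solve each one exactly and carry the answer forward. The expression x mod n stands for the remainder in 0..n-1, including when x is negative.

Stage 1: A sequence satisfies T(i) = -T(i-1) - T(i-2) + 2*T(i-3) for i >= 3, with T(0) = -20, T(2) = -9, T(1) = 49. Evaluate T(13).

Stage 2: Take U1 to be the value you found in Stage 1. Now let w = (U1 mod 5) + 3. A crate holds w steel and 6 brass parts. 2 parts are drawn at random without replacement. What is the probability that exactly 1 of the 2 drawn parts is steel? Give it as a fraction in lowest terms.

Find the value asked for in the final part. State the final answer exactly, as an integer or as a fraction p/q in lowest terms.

6/11

Stage 1: T(3) = -1*(-9) - 1*(49) + 2*(-20) = -80; iterating: T(3)=-80, T(4)=187, T(5)=-125, T(6)=-222, T(7)=721, T(8)=-749, T(9)=-416, T(10)=2607, T(11)=-3689, T(12)=250, T(13)=8653; answer 8653
Stage 2: U1 = 8653; w = 6; total draws C(12,2) = 66; favorable C(6,1)*C(6,1) = 36; P = 6/11; answer 6/11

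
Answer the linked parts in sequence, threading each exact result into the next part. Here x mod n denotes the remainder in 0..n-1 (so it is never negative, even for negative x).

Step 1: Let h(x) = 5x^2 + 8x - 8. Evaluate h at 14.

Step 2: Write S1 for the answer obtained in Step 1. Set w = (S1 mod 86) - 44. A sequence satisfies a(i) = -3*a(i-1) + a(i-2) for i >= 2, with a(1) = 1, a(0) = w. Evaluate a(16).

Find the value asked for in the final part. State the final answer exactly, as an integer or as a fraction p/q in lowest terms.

Step 1: 5*(14)^2 + 8*(14)^1 - 8 = (980) + (112) + (-8) = 1084; answer 1084
Step 2: S1 = 1084; w = 8; a(2) = -3*(1) + 1*(8) = 5; iterating: a(2)=5, a(3)=-14, a(4)=47, a(5)=-155, a(6)=512, a(7)=-1691, a(8)=5585, a(9)=-18446, a(10)=60923, a(11)=-201215, a(12)=664568, a(13)=-2194919, a(14)=7249325, a(15)=-23942894, a(16)=79078007; answer 79078007

79078007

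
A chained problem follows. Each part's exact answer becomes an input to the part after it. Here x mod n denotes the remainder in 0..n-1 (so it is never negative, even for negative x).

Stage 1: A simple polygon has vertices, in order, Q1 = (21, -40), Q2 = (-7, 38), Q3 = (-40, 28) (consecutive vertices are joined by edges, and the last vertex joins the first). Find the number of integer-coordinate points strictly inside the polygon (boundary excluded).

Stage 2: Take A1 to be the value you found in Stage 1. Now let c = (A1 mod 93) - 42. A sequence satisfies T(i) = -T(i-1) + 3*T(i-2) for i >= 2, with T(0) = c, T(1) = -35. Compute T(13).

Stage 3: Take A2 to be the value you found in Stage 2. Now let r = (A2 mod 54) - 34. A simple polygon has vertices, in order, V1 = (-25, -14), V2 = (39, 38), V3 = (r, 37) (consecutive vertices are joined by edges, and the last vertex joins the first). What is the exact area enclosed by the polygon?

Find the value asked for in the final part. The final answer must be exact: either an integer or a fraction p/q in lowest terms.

Stage 1: cross terms: (21*38 - -7*-40)=518, (-7*28 - -40*38)=1324, (-40*-40 - 21*28)=1012; twice the area = |2854| = 2854; area = 1427; boundary points = 2 + 1 + 1 = 4; strictly interior points = area - boundary/2 + 1 = 1426; answer 1426
Stage 2: A1 = 1426; c = -11; T(2) = -1*(-35) + 3*(-11) = 2; iterating: T(2)=2, T(3)=-107, T(4)=113, T(5)=-434, T(6)=773, T(7)=-2075, T(8)=4394, T(9)=-10619, T(10)=23801, T(11)=-55658, T(12)=127061, T(13)=-294035; answer -294035
Stage 3: A2 = -294035; r = 15; cross terms: (-25*38 - 39*-14)=-404, (39*37 - 15*38)=873, (15*-14 - -25*37)=715; twice the area = |1184| = 1184; area = 592; answer 592

592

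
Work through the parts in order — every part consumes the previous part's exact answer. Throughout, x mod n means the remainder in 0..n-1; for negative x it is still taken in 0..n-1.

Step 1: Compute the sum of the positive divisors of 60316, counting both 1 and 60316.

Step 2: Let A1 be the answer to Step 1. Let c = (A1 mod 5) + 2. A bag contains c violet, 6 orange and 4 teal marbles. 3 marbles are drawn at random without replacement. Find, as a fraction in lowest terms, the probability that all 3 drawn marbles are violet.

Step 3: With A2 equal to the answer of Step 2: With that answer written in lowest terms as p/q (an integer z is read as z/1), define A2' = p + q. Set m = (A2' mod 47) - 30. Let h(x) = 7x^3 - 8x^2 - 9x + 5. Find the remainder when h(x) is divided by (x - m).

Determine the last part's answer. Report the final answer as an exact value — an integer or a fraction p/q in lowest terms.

26485

Step 1: 60316 = 2^2 * 17 * 887; sigma = (1 + 2 + 4) * (1 + 17) * (1 + 887) = 7 * 18 * 888 = 111888; answer 111888
Step 2: A1 = 111888; c = 5; total draws C(15,3) = 455; favorable C(5,3) = 10; P = 2/91; answer 2/91
Step 3: A2 = 2/91; threaded value p + q = 93; m = 16; remainder = value at the root: 7*(16)^3 - 8*(16)^2 - 9*(16)^1 + 5 = (28672) + (-2048) + (-144) + (5) = 26485; answer 26485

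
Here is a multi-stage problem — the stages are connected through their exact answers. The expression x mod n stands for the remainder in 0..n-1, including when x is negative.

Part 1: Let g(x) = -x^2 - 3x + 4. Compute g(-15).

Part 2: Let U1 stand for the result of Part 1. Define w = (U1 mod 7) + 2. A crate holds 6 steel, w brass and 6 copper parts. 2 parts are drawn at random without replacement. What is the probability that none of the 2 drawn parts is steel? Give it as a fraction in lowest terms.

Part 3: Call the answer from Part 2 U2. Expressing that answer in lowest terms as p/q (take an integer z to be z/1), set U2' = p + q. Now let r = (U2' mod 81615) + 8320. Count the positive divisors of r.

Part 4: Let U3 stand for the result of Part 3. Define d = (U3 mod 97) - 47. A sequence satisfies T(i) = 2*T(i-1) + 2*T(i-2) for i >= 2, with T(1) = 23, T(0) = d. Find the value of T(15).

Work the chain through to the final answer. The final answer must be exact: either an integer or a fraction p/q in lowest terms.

-5649792

Part 1: -1*(-15)^2 - 3*(-15)^1 + 4 = (-225) + (45) + (4) = -176; answer -176
Part 2: U1 = -176; w = 8; total draws C(20,2) = 190; favorable C(14,2) = 91; P = 91/190; answer 91/190
Part 3: U2 = 91/190; threaded value p + q = 281; r = 8601; 8601 = 3 * 47 * 61; number of divisors = (1+1) * (1+1) * (1+1) = 8; answer 8
Part 4: U3 = 8; d = -39; T(2) = 2*(23) + 2*(-39) = -32; iterating: T(2)=-32, T(3)=-18, T(4)=-100, T(5)=-236, T(6)=-672, T(7)=-1816, T(8)=-4976, T(9)=-13584, T(10)=-37120, T(11)=-101408, T(12)=-277056, T(13)=-756928, T(14)=-2067968, T(15)=-5649792; answer -5649792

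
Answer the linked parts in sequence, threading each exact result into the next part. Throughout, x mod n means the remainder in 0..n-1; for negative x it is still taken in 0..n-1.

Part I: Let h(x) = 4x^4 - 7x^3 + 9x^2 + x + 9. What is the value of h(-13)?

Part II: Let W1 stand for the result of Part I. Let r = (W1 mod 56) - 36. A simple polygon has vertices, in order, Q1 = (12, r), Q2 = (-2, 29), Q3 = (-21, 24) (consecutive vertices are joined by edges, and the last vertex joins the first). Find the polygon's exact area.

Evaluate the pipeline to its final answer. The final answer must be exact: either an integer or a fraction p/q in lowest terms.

469/2

Part I: 4*(-13)^4 - 7*(-13)^3 + 9*(-13)^2 + 1*(-13)^1 + 9 = (114244) + (15379) + (1521) + (-13) + (9) = 131140; answer 131140
Part II: W1 = 131140; r = 8; cross terms: (12*29 - -2*8)=364, (-2*24 - -21*29)=561, (-21*8 - 12*24)=-456; twice the area = |469| = 469; area = 469/2; answer 469/2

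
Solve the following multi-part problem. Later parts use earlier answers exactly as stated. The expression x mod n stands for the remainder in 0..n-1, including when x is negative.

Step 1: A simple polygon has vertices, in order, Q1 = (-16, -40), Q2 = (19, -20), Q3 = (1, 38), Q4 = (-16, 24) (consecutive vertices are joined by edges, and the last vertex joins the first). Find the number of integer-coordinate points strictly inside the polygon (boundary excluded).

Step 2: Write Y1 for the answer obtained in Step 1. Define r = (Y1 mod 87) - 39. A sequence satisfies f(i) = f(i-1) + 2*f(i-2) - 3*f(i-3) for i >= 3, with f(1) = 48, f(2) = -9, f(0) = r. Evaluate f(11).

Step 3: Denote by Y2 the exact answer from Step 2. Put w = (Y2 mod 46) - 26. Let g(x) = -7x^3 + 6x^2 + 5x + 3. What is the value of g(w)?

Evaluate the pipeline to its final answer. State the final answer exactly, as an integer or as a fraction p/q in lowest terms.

-4569

Step 1: cross terms: (-16*-20 - 19*-40)=1080, (19*38 - 1*-20)=742, (1*24 - -16*38)=632, (-16*-40 - -16*24)=1024; twice the area = |3478| = 3478; area = 1739; boundary points = 5 + 2 + 1 + 64 = 72; strictly interior points = area - boundary/2 + 1 = 1704; answer 1704
Step 2: Y1 = 1704; r = 12; f(3) = 1*(-9) + 2*(48) - 3*(12) = 51; iterating: f(3)=51, f(4)=-111, f(5)=18, f(6)=-357, f(7)=12, f(8)=-756, f(9)=339, f(10)=-1209, f(11)=1737; answer 1737
Step 3: Y2 = 1737; w = 9; -7*(9)^3 + 6*(9)^2 + 5*(9)^1 + 3 = (-5103) + (486) + (45) + (3) = -4569; answer -4569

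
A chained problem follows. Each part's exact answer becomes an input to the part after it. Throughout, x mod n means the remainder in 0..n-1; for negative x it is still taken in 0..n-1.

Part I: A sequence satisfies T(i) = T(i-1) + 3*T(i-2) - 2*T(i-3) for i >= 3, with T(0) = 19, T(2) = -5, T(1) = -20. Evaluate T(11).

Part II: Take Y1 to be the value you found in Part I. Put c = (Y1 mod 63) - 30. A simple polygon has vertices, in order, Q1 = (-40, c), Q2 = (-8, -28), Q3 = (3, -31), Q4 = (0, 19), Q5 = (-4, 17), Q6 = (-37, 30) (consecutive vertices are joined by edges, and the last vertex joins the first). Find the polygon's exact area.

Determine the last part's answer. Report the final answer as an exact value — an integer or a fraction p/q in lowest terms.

3671/2

Part I: T(3) = 1*(-5) + 3*(-20) - 2*(19) = -103; iterating: T(3)=-103, T(4)=-78, T(5)=-377, T(6)=-405, T(7)=-1380, T(8)=-1841, T(9)=-5171, T(10)=-7934, T(11)=-19765; answer -19765
Part II: Y1 = -19765; c = -13; cross terms: (-40*-28 - -8*-13)=1016, (-8*-31 - 3*-28)=332, (3*19 - 0*-31)=57, (0*17 - -4*19)=76, (-4*30 - -37*17)=509, (-37*-13 - -40*30)=1681; twice the area = |3671| = 3671; area = 3671/2; answer 3671/2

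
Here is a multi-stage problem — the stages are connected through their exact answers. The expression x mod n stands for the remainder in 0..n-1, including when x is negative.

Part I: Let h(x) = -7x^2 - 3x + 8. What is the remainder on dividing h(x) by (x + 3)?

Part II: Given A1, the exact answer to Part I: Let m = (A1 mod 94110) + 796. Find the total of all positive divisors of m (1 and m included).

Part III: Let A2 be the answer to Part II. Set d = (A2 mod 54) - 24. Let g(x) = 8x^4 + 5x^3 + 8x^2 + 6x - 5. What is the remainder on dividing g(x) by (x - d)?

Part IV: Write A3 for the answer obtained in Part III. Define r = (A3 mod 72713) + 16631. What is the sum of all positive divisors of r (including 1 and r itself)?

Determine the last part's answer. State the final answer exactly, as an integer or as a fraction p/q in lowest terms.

Part I: remainder = value at the root: -7*(-3)^2 - 3*(-3)^1 + 8 = (-63) + (9) + (8) = -46; answer -46
Part II: A1 = -46; m = 94860; 94860 = 2^2 * 3^2 * 5 * 17 * 31; sigma = (1 + 2 + 4) * (1 + 3 + 9) * (1 + 5) * (1 + 17) * (1 + 31) = 7 * 13 * 6 * 18 * 32 = 314496; answer 314496
Part III: A2 = 314496; d = -24; remainder = value at the root: 8*(-24)^4 + 5*(-24)^3 + 8*(-24)^2 + 6*(-24)^1 - 5 = (2654208) + (-69120) + (4608) + (-144) + (-5) = 2589547; answer 2589547
Part IV: A3 = 2589547; r = 61223; 61223 is prime, so its only divisors are 1 and 61223; sigma = 1 + 61223 = 61224; answer 61224

61224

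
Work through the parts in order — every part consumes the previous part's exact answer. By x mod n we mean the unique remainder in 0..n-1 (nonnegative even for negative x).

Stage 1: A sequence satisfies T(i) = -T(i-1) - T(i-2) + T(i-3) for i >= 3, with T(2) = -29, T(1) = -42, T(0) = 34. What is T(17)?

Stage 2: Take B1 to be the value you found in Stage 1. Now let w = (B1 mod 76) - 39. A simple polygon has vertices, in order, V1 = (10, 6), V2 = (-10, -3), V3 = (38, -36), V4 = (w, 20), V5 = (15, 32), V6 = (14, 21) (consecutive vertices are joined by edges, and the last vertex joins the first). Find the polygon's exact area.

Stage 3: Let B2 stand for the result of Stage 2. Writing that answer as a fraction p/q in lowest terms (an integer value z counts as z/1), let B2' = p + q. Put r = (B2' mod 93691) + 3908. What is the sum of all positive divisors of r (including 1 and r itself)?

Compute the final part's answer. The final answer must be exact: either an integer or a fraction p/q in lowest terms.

8400

Stage 1: T(3) = -1*(-29) - 1*(-42) + 1*(34) = 105; iterating: T(3)=105, T(4)=-118, T(5)=-16, T(6)=239, T(7)=-341, T(8)=86, T(9)=494, T(10)=-921, T(11)=513, T(12)=902, T(13)=-2336, T(14)=1947, T(15)=1291, T(16)=-5574, T(17)=6230; answer 6230
Stage 2: B1 = 6230; w = 35; cross terms: (10*-3 - -10*6)=30, (-10*-36 - 38*-3)=474, (38*20 - 35*-36)=2020, (35*32 - 15*20)=820, (15*21 - 14*32)=-133, (14*6 - 10*21)=-126; twice the area = |3085| = 3085; area = 3085/2; answer 3085/2
Stage 3: B2 = 3085/2; threaded value p + q = 3087; r = 6995; 6995 = 5 * 1399; sigma = (1 + 5) * (1 + 1399) = 6 * 1400 = 8400; answer 8400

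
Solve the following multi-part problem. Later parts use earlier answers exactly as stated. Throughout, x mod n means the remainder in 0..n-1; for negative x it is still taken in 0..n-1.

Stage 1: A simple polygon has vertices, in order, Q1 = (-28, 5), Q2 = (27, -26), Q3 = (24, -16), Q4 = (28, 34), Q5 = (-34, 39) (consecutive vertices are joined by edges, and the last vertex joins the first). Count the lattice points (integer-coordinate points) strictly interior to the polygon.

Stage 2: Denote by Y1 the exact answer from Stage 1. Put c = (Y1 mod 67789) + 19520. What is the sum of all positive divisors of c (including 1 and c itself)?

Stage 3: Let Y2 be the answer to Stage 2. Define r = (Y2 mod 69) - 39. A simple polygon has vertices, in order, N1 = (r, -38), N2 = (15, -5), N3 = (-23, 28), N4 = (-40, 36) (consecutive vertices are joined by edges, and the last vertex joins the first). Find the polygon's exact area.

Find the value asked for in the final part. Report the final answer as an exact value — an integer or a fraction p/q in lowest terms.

1282

Stage 1: cross terms: (-28*-26 - 27*5)=593, (27*-16 - 24*-26)=192, (24*34 - 28*-16)=1264, (28*39 - -34*34)=2248, (-34*5 - -28*39)=922; twice the area = |5219| = 5219; area = 5219/2; boundary points = 1 + 1 + 2 + 1 + 2 = 7; strictly interior points = area - boundary/2 + 1 = 2607; answer 2607
Stage 2: Y1 = 2607; c = 22127; 22127 = 7 * 29 * 109; sigma = (1 + 7) * (1 + 29) * (1 + 109) = 8 * 30 * 110 = 26400; answer 26400
Stage 3: Y2 = 26400; r = 3; cross terms: (3*-5 - 15*-38)=555, (15*28 - -23*-5)=305, (-23*36 - -40*28)=292, (-40*-38 - 3*36)=1412; twice the area = |2564| = 2564; area = 1282; answer 1282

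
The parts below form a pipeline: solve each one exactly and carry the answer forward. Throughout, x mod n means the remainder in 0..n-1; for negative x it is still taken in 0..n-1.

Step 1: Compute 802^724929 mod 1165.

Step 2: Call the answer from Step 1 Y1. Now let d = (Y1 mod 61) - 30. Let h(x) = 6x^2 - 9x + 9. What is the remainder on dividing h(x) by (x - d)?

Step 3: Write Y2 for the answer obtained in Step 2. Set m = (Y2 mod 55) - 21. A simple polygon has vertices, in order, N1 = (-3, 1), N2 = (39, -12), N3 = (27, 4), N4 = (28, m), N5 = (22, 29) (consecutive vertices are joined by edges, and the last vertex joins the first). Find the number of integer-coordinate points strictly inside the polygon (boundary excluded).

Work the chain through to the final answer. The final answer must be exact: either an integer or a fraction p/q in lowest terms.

674

Step 1: squarings mod 1165: 802^1=802, 802^2=124, 802^4=231, 802^8=936, 802^16=16, 802^32=256, 802^64=296, 802^128=241, 802^256=996, 802^512=601, 802^1024=51, 802^2048=271, 802^4096=46, 802^8192=951, 802^16384=361, 802^32768=1006, 802^65536=816, 802^131072=641, 802^262144=801, 802^524288=851; 802^724929 = 802^1 * 802^64 * 802^128 * 802^256 * 802^512 * 802^1024 * 802^2048 * 802^65536 * 802^131072 * 802^524288 = 312 (mod 1165); answer 312
Step 2: Y1 = 312; d = -23; remainder = value at the root: 6*(-23)^2 - 9*(-23)^1 + 9 = (3174) + (207) + (9) = 3390; answer 3390
Step 3: Y2 = 3390; m = 14; cross terms: (-3*-12 - 39*1)=-3, (39*4 - 27*-12)=480, (27*14 - 28*4)=266, (28*29 - 22*14)=504, (22*1 - -3*29)=109; twice the area = |1356| = 1356; area = 678; boundary points = 1 + 4 + 1 + 3 + 1 = 10; strictly interior points = area - boundary/2 + 1 = 674; answer 674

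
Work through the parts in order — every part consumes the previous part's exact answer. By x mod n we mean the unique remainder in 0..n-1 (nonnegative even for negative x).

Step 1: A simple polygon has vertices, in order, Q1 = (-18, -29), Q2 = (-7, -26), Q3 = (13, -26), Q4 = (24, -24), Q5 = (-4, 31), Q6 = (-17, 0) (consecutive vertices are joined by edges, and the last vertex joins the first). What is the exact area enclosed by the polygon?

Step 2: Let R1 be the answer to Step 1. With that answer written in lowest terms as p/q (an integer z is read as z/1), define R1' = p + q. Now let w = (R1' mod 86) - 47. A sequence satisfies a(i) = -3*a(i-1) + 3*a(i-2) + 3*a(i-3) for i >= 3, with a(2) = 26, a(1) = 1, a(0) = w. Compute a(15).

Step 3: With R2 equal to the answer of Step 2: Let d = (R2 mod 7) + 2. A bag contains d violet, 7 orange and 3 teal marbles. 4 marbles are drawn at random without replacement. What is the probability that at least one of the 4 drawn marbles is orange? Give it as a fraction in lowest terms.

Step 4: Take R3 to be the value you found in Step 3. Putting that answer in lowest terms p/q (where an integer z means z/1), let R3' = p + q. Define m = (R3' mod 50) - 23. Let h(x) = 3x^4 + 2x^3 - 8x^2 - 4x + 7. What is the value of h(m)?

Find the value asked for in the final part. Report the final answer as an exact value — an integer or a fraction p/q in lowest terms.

677695

Step 1: cross terms: (-18*-26 - -7*-29)=265, (-7*-26 - 13*-26)=520, (13*-24 - 24*-26)=312, (24*31 - -4*-24)=648, (-4*0 - -17*31)=527, (-17*-29 - -18*0)=493; twice the area = |2765| = 2765; area = 2765/2; answer 2765/2
Step 2: R1 = 2765/2; threaded value p + q = 2767; w = -32; a(3) = -3*(26) + 3*(1) + 3*(-32) = -171; iterating: a(3)=-171, a(4)=594, a(5)=-2217, a(6)=7920, a(7)=-28629, a(8)=102996, a(9)=-371115, a(10)=1336446, a(11)=-4813695, a(12)=17337078, a(13)=-62442981, a(14)=224899092, a(15)=-810014985; answer -810014985
Step 3: R2 = -810014985; d = 6; total draws C(16,4) = 1820; complement C(9,4) = 126; favorable 1820 - 126 = 1694; P = 121/130; answer 121/130
Step 4: R3 = 121/130; threaded value p + q = 251; m = -22; 3*(-22)^4 + 2*(-22)^3 - 8*(-22)^2 - 4*(-22)^1 + 7 = (702768) + (-21296) + (-3872) + (88) + (7) = 677695; answer 677695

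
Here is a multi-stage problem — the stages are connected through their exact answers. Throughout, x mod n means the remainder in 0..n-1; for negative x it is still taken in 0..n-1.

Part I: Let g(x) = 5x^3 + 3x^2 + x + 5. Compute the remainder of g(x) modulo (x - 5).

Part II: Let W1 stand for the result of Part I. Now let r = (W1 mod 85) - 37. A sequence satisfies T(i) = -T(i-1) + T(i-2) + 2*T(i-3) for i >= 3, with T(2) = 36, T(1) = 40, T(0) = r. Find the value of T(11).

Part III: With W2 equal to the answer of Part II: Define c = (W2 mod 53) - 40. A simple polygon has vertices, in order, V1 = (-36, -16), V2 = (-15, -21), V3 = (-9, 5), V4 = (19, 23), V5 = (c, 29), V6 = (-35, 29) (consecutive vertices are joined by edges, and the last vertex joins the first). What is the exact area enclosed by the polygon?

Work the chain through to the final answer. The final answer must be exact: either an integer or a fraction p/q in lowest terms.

1500

Part I: remainder = value at the root: 5*(5)^3 + 3*(5)^2 + 1*(5)^1 + 5 = (625) + (75) + (5) + (5) = 710; answer 710
Part II: W1 = 710; r = -7; T(3) = -1*(36) + 1*(40) + 2*(-7) = -10; iterating: T(3)=-10, T(4)=126, T(5)=-64, T(6)=170, T(7)=18, T(8)=24, T(9)=334, T(10)=-274, T(11)=656; answer 656
Part III: W2 = 656; c = -20; cross terms: (-36*-21 - -15*-16)=516, (-15*5 - -9*-21)=-264, (-9*23 - 19*5)=-302, (19*29 - -20*23)=1011, (-20*29 - -35*29)=435, (-35*-16 - -36*29)=1604; twice the area = |3000| = 3000; area = 1500; answer 1500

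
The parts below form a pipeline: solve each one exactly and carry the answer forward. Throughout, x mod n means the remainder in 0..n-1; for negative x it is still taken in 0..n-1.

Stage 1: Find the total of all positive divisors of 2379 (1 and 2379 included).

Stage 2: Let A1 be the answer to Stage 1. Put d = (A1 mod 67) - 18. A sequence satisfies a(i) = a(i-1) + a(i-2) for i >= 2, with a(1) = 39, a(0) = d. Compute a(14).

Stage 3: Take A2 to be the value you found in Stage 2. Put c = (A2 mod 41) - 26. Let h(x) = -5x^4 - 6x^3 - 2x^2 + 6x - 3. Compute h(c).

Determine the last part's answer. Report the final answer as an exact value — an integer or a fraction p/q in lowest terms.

Stage 1: 2379 = 3 * 13 * 61; sigma = (1 + 3) * (1 + 13) * (1 + 61) = 4 * 14 * 62 = 3472; answer 3472
Stage 2: A1 = 3472; d = 37; a(2) = 1*(39) + 1*(37) = 76; iterating: a(2)=76, a(3)=115, a(4)=191, a(5)=306, a(6)=497, a(7)=803, a(8)=1300, a(9)=2103, a(10)=3403, a(11)=5506, a(12)=8909, a(13)=14415, a(14)=23324; answer 23324
Stage 3: A2 = 23324; c = 10; -5*(10)^4 - 6*(10)^3 - 2*(10)^2 + 6*(10)^1 - 3 = (-50000) + (-6000) + (-200) + (60) + (-3) = -56143; answer -56143

-56143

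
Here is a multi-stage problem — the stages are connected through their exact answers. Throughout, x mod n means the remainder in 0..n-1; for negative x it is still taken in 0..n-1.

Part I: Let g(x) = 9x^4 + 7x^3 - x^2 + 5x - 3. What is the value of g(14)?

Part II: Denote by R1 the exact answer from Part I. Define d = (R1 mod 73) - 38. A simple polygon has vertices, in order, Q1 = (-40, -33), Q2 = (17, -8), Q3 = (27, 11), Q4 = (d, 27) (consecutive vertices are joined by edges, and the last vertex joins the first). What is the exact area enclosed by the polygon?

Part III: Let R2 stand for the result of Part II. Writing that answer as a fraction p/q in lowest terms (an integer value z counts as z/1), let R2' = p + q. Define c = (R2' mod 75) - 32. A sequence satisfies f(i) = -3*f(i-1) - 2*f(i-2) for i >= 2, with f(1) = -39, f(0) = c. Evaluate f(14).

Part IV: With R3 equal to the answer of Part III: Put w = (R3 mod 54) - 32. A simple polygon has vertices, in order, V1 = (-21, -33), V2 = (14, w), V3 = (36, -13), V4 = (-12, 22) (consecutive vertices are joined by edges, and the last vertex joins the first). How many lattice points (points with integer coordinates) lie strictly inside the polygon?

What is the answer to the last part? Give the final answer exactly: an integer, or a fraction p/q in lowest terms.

Part I: 9*(14)^4 + 7*(14)^3 - 1*(14)^2 + 5*(14)^1 - 3 = (345744) + (19208) + (-196) + (70) + (-3) = 364823; answer 364823
Part II: R1 = 364823; d = 4; cross terms: (-40*-8 - 17*-33)=881, (17*11 - 27*-8)=403, (27*27 - 4*11)=685, (4*-33 - -40*27)=948; twice the area = |2917| = 2917; area = 2917/2; answer 2917/2
Part III: R2 = 2917/2; threaded value p + q = 2919; c = 37; f(2) = -3*(-39) - 2*(37) = 43; iterating: f(2)=43, f(3)=-51, f(4)=67, f(5)=-99, f(6)=163, f(7)=-291, f(8)=547, f(9)=-1059, f(10)=2083, f(11)=-4131, f(12)=8227, f(13)=-16419, f(14)=32803; answer 32803
Part IV: R3 = 32803; w = -7; cross terms: (-21*-7 - 14*-33)=609, (14*-13 - 36*-7)=70, (36*22 - -12*-13)=636, (-12*-33 - -21*22)=858; twice the area = |2173| = 2173; area = 2173/2; boundary points = 1 + 2 + 1 + 1 = 5; strictly interior points = area - boundary/2 + 1 = 1085; answer 1085

1085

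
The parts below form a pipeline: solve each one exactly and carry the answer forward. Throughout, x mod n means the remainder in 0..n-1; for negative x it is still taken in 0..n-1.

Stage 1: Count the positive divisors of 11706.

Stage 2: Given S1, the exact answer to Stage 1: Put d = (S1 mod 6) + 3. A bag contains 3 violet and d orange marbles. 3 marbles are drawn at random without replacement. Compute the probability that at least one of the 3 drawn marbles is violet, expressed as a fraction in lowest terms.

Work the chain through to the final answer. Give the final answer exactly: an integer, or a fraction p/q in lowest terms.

23/28

Stage 1: 11706 = 2 * 3 * 1951; number of divisors = (1+1) * (1+1) * (1+1) = 8; answer 8
Stage 2: S1 = 8; d = 5; total draws C(8,3) = 56; complement C(5,3) = 10; favorable 56 - 10 = 46; P = 23/28; answer 23/28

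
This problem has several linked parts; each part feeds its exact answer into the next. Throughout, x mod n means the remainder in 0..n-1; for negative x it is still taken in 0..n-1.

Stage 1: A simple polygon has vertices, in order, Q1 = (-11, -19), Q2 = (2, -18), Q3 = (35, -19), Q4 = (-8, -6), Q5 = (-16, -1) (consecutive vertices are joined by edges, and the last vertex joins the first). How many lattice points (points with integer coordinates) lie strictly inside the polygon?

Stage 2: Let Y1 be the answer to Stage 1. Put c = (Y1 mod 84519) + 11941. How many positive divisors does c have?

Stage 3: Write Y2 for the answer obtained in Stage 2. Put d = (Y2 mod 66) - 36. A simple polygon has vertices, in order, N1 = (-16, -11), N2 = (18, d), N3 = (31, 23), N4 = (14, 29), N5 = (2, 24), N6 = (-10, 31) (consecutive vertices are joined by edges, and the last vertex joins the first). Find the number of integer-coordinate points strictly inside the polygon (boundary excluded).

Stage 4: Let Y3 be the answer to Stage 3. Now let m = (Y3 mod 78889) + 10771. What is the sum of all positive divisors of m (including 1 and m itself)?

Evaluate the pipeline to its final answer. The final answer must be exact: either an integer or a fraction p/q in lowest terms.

12660

Stage 1: cross terms: (-11*-18 - 2*-19)=236, (2*-19 - 35*-18)=592, (35*-6 - -8*-19)=-362, (-8*-1 - -16*-6)=-88, (-16*-19 - -11*-1)=293; twice the area = |671| = 671; area = 671/2; boundary points = 1 + 1 + 1 + 1 + 1 = 5; strictly interior points = area - boundary/2 + 1 = 334; answer 334
Stage 2: Y1 = 334; c = 12275; 12275 = 5^2 * 491; number of divisors = (2+1) * (1+1) = 6; answer 6
Stage 3: Y2 = 6; d = -30; cross terms: (-16*-30 - 18*-11)=678, (18*23 - 31*-30)=1344, (31*29 - 14*23)=577, (14*24 - 2*29)=278, (2*31 - -10*24)=302, (-10*-11 - -16*31)=606; twice the area = |3785| = 3785; area = 3785/2; boundary points = 1 + 1 + 1 + 1 + 1 + 6 = 11; strictly interior points = area - boundary/2 + 1 = 1888; answer 1888
Stage 4: Y3 = 1888; m = 12659; 12659 is prime, so its only divisors are 1 and 12659; sigma = 1 + 12659 = 12660; answer 12660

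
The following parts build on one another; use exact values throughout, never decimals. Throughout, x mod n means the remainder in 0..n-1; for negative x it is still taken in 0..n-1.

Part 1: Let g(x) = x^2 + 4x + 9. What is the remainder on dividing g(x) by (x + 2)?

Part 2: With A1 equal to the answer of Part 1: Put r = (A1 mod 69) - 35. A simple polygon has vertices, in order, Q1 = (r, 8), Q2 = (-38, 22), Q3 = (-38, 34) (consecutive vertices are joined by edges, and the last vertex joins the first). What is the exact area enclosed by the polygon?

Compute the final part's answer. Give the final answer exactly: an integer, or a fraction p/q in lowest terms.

Part 1: remainder = value at the root: 1*(-2)^2 + 4*(-2)^1 + 9 = (4) + (-8) + (9) = 5; answer 5
Part 2: A1 = 5; r = -30; cross terms: (-30*22 - -38*8)=-356, (-38*34 - -38*22)=-456, (-38*8 - -30*34)=716; twice the area = |-96| = 96; area = 48; answer 48

48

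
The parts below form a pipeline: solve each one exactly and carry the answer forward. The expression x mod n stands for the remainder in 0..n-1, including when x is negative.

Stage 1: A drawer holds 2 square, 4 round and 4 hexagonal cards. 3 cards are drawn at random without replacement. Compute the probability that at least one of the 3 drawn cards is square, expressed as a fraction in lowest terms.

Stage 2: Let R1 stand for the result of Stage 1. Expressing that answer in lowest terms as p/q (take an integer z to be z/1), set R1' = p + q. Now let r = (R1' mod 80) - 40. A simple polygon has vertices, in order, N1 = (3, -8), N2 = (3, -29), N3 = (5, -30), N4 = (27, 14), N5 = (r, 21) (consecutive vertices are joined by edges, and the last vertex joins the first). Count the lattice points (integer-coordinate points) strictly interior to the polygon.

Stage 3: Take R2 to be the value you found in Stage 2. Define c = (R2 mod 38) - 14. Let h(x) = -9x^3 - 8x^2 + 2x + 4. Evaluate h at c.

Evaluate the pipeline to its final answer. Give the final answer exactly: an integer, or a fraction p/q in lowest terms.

-305

Stage 1: total draws C(10,3) = 120; complement C(8,3) = 56; favorable 120 - 56 = 64; P = 8/15; answer 8/15
Stage 2: R1 = 8/15; threaded value p + q = 23; r = -17; cross terms: (3*-29 - 3*-8)=-63, (3*-30 - 5*-29)=55, (5*14 - 27*-30)=880, (27*21 - -17*14)=805, (-17*-8 - 3*21)=73; twice the area = |1750| = 1750; area = 875; boundary points = 21 + 1 + 22 + 1 + 1 = 46; strictly interior points = area - boundary/2 + 1 = 853; answer 853
Stage 3: R2 = 853; c = 3; -9*(3)^3 - 8*(3)^2 + 2*(3)^1 + 4 = (-243) + (-72) + (6) + (4) = -305; answer -305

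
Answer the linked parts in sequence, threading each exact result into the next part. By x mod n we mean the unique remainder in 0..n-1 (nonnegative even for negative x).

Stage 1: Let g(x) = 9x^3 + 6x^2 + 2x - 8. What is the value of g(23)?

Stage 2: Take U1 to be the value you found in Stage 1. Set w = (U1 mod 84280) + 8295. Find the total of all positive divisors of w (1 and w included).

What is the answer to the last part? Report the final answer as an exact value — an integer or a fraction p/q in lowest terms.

66132

Stage 1: 9*(23)^3 + 6*(23)^2 + 2*(23)^1 - 8 = (109503) + (3174) + (46) + (-8) = 112715; answer 112715
Stage 2: U1 = 112715; w = 36730; 36730 = 2 * 5 * 3673; sigma = (1 + 2) * (1 + 5) * (1 + 3673) = 3 * 6 * 3674 = 66132; answer 66132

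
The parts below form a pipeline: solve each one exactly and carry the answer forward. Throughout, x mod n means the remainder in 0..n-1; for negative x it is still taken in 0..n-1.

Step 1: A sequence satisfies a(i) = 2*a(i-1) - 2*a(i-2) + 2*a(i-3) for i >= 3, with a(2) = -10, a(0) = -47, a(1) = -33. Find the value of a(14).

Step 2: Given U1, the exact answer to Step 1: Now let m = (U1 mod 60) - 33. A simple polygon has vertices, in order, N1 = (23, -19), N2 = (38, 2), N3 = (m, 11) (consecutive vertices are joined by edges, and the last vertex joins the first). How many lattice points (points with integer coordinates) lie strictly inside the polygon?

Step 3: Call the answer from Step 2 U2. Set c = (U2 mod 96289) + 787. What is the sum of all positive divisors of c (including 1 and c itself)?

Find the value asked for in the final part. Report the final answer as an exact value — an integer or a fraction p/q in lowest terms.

1644

Step 1: a(3) = 2*(-10) - 2*(-33) + 2*(-47) = -48; iterating: a(3)=-48, a(4)=-142, a(5)=-208, a(6)=-228, a(7)=-324, a(8)=-608, a(9)=-1024, a(10)=-1480, a(11)=-2128, a(12)=-3344, a(13)=-5392, a(14)=-8352; answer -8352
Step 2: U1 = -8352; m = 15; cross terms: (23*2 - 38*-19)=768, (38*11 - 15*2)=388, (15*-19 - 23*11)=-538; twice the area = |618| = 618; area = 309; boundary points = 3 + 1 + 2 = 6; strictly interior points = area - boundary/2 + 1 = 307; answer 307
Step 3: U2 = 307; c = 1094; 1094 = 2 * 547; sigma = (1 + 2) * (1 + 547) = 3 * 548 = 1644; answer 1644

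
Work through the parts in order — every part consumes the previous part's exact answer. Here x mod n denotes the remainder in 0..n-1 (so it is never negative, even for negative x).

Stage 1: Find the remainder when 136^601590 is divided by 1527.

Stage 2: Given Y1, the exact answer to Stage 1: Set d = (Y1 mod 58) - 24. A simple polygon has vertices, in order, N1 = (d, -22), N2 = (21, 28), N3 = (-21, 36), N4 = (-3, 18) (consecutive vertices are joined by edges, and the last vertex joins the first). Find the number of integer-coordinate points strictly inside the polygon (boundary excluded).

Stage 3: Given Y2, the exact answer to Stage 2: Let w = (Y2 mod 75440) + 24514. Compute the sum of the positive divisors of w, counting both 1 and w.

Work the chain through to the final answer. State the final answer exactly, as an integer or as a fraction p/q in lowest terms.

Stage 1: squarings mod 1527: 136^1=136, 136^2=172, 136^4=571, 136^8=790, 136^16=1084, 136^32=793, 136^64=1252, 136^128=802, 136^256=337, 136^512=571, 136^1024=790, 136^2048=1084, 136^4096=793, 136^8192=1252, 136^16384=802, 136^32768=337, 136^65536=571, 136^131072=790, 136^262144=1084, 136^524288=793; 136^601590 = 136^2 * 136^4 * 136^16 * 136^32 * 136^64 * 136^128 * 136^256 * 136^1024 * 136^2048 * 136^8192 * 136^65536 * 136^524288 = 961 (mod 1527); answer 961
Stage 2: Y1 = 961; d = 9; cross terms: (9*28 - 21*-22)=714, (21*36 - -21*28)=1344, (-21*18 - -3*36)=-270, (-3*-22 - 9*18)=-96; twice the area = |1692| = 1692; area = 846; boundary points = 2 + 2 + 18 + 4 = 26; strictly interior points = area - boundary/2 + 1 = 834; answer 834
Stage 3: Y2 = 834; w = 25348; 25348 = 2^2 * 6337; sigma = (1 + 2 + 4) * (1 + 6337) = 7 * 6338 = 44366; answer 44366

44366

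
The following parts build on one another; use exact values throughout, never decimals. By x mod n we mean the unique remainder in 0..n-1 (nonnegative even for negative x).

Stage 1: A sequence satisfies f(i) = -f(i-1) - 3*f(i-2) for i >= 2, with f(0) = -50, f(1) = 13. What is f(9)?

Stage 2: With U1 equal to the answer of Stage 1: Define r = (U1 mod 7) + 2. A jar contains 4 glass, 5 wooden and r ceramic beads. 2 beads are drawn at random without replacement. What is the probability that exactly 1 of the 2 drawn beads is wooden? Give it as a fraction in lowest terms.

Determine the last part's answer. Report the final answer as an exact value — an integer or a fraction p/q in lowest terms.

10/21

Stage 1: f(2) = -1*(13) - 3*(-50) = 137; iterating: f(2)=137, f(3)=-176, f(4)=-235, f(5)=763, f(6)=-58, f(7)=-2231, f(8)=2405, f(9)=4288; answer 4288
Stage 2: U1 = 4288; r = 6; total draws C(15,2) = 105; favorable C(5,1)*C(10,1) = 50; P = 10/21; answer 10/21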